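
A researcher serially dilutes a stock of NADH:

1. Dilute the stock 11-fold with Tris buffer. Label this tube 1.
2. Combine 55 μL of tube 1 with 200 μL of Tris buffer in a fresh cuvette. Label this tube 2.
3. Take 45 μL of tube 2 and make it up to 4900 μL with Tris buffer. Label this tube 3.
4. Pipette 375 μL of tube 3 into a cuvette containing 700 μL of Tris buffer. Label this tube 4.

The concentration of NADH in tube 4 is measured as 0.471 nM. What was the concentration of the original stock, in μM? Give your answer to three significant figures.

Step 1: 11-fold → factor 11
Step 2: 55 μL + 200 μL = 255 μL total → factor 255/55 = 4.6364
Step 3: 45 μL brought to 4900 μL → factor 4900/45 = 108.89
Step 4: 375 μL + 700 μL = 1075 μL total → factor 1075/375 = 2.8667
Overall dilution factor = 11 × 4.6364 × 108.89 × 2.8667 = 15920
Stock = 0.471 nM × 15920 = 7498 nM = 7.50 μM

7.50 μM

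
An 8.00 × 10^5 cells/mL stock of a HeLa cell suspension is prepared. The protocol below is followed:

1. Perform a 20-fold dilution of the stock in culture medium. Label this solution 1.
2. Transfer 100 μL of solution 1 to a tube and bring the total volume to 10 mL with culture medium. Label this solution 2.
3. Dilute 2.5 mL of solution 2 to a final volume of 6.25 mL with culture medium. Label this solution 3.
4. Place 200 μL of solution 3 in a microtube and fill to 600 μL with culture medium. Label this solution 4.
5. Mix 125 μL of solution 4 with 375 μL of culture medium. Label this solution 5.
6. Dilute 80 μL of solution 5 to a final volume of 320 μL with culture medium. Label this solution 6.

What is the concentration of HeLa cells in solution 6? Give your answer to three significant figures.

3.33 cells/mL

Step 1: 20-fold → factor 20
Step 2: 100 μL brought to 10 mL → factor 10000/100 = 100
Step 3: 2.5 mL brought to 6.25 mL → factor 6.25/2.5 = 2.5
Step 4: 200 μL brought to 600 μL → factor 600/200 = 3
Step 5: 125 μL + 375 μL = 500 μL total → factor 500/125 = 4
Step 6: 80 μL brought to 320 μL → factor 320/80 = 4
Overall dilution factor = 20 × 100 × 2.5 × 3 × 4 × 4 = 2.4 × 10^5
Final = 8.00 × 10^5 cells/mL / 2.4 × 10^5 = 3.33 cells/mL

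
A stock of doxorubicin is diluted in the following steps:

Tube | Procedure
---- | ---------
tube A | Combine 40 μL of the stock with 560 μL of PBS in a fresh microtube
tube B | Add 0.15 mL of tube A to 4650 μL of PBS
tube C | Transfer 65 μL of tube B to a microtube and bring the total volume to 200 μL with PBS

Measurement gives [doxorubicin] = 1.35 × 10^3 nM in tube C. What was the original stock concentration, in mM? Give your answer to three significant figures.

Step 1: 40 μL + 560 μL = 600 μL total → factor 600/40 = 15
Step 2: 0.15 mL + 4650 μL = 4.8 mL total → factor 4.8/0.15 = 32
Step 3: 65 μL brought to 200 μL → factor 200/65 = 3.0769
Overall dilution factor = 15 × 32 × 3.0769 = 1476.9
Stock = 1.35 × 10^3 nM × 1476.9 = 1.994 × 10^6 nM = 1.99 mM

1.99 mM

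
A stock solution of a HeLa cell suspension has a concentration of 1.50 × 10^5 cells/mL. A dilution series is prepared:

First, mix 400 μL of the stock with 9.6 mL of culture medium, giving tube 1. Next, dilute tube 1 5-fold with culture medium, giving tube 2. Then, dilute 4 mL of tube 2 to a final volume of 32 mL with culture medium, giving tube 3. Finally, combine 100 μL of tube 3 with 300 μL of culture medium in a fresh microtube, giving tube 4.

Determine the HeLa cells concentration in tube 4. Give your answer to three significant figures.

37.5 cells/mL

Step 1: 400 μL + 9.6 mL = 10000 μL total → factor 10000/400 = 25
Step 2: 5-fold → factor 5
Step 3: 4 mL brought to 32 mL → factor 32/4 = 8
Step 4: 100 μL + 300 μL = 400 μL total → factor 400/100 = 4
Overall dilution factor = 25 × 5 × 8 × 4 = 4000
Final = 1.50 × 10^5 cells/mL / 4000 = 37.5 cells/mL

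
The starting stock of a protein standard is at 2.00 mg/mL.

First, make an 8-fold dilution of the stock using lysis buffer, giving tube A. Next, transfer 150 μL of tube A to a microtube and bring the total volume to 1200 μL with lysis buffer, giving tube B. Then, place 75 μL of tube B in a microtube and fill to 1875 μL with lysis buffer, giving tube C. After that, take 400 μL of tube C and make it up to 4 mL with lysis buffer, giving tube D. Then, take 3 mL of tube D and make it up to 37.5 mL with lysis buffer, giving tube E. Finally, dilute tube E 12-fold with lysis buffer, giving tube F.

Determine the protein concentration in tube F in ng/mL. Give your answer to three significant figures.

Step 1: 8-fold → factor 8
Step 2: 150 μL brought to 1200 μL → factor 1200/150 = 8
Step 3: 75 μL brought to 1875 μL → factor 1875/75 = 25
Step 4: 400 μL brought to 4 mL → factor 4000/400 = 10
Step 5: 3 mL brought to 37.5 mL → factor 37.5/3 = 12.5
Step 6: 12-fold → factor 12
Overall dilution factor = 8 × 8 × 25 × 10 × 12.5 × 12 = 2.4 × 10^6
Final = 2.00 mg/mL / 2.4 × 10^6 = 8.333 × 10^-7 mg/mL = 0.833 ng/mL

0.833 ng/mL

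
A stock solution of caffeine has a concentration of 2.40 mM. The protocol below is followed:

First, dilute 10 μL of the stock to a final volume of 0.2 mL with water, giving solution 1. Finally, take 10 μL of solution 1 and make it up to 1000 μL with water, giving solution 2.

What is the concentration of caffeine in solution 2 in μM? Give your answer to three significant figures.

Step 1: 10 μL brought to 0.2 mL → factor 200/10 = 20
Step 2: 10 μL brought to 1000 μL → factor 1000/10 = 100
Overall dilution factor = 20 × 100 = 2000
Final = 2.40 mM / 2000 = 0.001200 mM = 1.20 μM

1.20 μM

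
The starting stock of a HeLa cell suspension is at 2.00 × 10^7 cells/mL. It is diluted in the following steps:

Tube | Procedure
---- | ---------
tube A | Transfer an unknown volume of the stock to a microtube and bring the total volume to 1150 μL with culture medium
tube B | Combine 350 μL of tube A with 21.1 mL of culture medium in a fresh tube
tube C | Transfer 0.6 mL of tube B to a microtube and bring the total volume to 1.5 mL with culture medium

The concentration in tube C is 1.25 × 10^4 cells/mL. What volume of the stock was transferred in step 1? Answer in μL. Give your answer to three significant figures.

Step 1: v brought to 1150 μL → factor = 1150 μL/v
Step 2: 350 μL + 21.1 mL = 21450 μL total → factor 21450/350 = 61.286
Step 3: 0.6 mL brought to 1.5 mL → factor 1.5/0.6 = 2.5
Product of known-step factors = 153.21
Overall factor = 2.00 × 10^7 cells/mL / (1.25 × 10^4 cells/mL) = 1600
Step-1 factor = 1600 / 153.21 = 10.443
v = 1150 μL / 10.443 = 110 μL

110 μL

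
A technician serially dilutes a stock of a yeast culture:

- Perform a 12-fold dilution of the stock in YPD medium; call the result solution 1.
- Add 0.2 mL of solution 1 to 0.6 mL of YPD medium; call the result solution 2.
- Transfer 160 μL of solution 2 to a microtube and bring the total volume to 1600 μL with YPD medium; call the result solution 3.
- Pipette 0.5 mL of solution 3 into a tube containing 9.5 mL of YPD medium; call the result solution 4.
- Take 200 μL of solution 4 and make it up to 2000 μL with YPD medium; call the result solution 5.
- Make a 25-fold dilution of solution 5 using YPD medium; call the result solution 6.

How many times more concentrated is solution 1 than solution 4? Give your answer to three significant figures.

800

Step 1: 12-fold → factor 12
Step 2: 0.2 mL + 0.6 mL = 0.8 mL total → factor 0.8/0.2 = 4
Step 3: 160 μL brought to 1600 μL → factor 1600/160 = 10
Step 4: 0.5 mL + 9.5 mL = 10 mL total → factor 10/0.5 = 20
Dilution factor to solution 1 = 12; to solution 4 = 9600
[solution 1]/[solution 4] = (factor to solution 4)/(factor to solution 1) = 9600/12 = 800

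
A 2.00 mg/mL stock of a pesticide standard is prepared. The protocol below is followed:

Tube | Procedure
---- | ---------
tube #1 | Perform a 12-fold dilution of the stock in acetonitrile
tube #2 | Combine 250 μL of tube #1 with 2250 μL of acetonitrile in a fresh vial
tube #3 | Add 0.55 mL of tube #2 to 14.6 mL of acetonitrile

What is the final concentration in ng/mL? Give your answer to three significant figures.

Step 1: 12-fold → factor 12
Step 2: 250 μL + 2250 μL = 2500 μL total → factor 2500/250 = 10
Step 3: 0.55 mL + 14.6 mL = 15.15 mL total → factor 15.15/0.55 = 27.545
Overall dilution factor = 12 × 10 × 27.545 = 3305.5
Final = 2.00 mg/mL / 3305.5 = 0.0006051 mg/mL = 605 ng/mL

605 ng/mL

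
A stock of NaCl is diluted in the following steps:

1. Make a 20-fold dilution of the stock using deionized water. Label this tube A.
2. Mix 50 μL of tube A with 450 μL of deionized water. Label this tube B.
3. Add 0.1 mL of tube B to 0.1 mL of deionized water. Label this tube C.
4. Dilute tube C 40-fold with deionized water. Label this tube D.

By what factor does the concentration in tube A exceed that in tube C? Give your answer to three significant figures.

20.0

Step 1: 20-fold → factor 20
Step 2: 50 μL + 450 μL = 500 μL total → factor 500/50 = 10
Step 3: 0.1 mL + 0.1 mL = 0.2 mL total → factor 0.2/0.1 = 2
Dilution factor to tube A = 20; to tube C = 400
[tube A]/[tube C] = (factor to tube C)/(factor to tube A) = 400/20 = 20.0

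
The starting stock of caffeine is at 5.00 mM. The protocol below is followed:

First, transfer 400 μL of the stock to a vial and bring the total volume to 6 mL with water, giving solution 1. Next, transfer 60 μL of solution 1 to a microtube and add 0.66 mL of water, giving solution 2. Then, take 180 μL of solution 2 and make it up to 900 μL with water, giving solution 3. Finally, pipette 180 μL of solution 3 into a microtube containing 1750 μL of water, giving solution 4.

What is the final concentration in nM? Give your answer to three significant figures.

518 nM

Step 1: 400 μL brought to 6 mL → factor 6000/400 = 15
Step 2: 60 μL + 0.66 mL = 720 μL total → factor 720/60 = 12
Step 3: 180 μL brought to 900 μL → factor 900/180 = 5
Step 4: 180 μL + 1750 μL = 1930 μL total → factor 1930/180 = 10.722
Overall dilution factor = 15 × 12 × 5 × 10.722 = 9650
Final = 5.00 mM / 9650 = 0.0005181 mM = 518 nM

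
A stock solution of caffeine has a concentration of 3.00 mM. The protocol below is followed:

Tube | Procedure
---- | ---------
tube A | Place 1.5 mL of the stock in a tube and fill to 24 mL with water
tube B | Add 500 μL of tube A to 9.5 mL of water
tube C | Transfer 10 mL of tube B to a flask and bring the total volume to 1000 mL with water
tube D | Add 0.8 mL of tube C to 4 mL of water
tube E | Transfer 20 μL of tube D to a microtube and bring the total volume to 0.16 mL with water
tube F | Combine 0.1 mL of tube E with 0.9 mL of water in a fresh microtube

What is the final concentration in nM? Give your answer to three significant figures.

Step 1: 1.5 mL brought to 24 mL → factor 24/1.5 = 16
Step 2: 500 μL + 9.5 mL = 10000 μL total → factor 10000/500 = 20
Step 3: 10 mL brought to 1000 mL → factor 1000/10 = 100
Step 4: 0.8 mL + 4 mL = 4.8 mL total → factor 4.8/0.8 = 6
Step 5: 20 μL brought to 0.16 mL → factor 160/20 = 8
Step 6: 0.1 mL + 0.9 mL = 1 mL total → factor 1/0.1 = 10
Overall dilution factor = 16 × 20 × 100 × 6 × 8 × 10 = 1.536 × 10^7
Final = 3.00 mM / 1.536 × 10^7 = 1.953 × 10^-7 mM = 0.195 nM

0.195 nM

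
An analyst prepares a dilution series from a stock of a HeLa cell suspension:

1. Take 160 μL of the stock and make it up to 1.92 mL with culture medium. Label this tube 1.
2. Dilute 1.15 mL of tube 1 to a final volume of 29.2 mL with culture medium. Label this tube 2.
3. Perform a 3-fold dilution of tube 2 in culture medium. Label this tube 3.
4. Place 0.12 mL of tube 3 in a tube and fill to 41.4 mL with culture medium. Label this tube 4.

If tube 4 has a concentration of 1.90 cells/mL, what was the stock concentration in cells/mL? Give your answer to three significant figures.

5.99 × 10^5 cells/mL

Step 1: 160 μL brought to 1.92 mL → factor 1920/160 = 12
Step 2: 1.15 mL brought to 29.2 mL → factor 29.2/1.15 = 25.391
Step 3: 3-fold → factor 3
Step 4: 0.12 mL brought to 41.4 mL → factor 41.4/0.12 = 345
Overall dilution factor = 12 × 25.391 × 3 × 345 = 3.1536 × 10^5
Stock = 1.90 cells/mL × 3.1536 × 10^5 = 5.99 × 10^5 cells/mL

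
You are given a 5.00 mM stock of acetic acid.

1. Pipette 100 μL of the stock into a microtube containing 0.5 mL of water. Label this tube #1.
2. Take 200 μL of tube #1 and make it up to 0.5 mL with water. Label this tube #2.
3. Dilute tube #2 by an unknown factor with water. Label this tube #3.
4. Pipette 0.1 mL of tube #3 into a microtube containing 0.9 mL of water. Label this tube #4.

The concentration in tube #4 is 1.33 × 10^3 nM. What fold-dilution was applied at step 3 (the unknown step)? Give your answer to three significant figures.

Step 1: 100 μL + 0.5 mL = 600 μL total → factor 600/100 = 6
Step 2: 200 μL brought to 0.5 mL → factor 500/200 = 2.5
Step 3: unknown factor x
Step 4: 0.1 mL + 0.9 mL = 1 mL total → factor 1/0.1 = 10
Product of known-step factors = 150
Overall factor = 5.00 mM / (1.33 × 10^3 nM) = 3759.4
x = 3759.4 / 150 = 25.1

25.1-fold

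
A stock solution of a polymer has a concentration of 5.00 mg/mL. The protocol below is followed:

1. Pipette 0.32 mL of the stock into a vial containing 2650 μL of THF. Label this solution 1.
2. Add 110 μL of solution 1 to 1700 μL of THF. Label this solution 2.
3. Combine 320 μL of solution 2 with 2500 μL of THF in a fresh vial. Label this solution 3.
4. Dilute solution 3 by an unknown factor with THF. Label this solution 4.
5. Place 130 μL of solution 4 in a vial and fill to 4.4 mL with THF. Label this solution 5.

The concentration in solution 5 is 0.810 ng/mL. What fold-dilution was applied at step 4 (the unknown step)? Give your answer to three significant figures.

Step 1: 0.32 mL + 2650 μL = 2.97 mL total → factor 2.97/0.32 = 9.2812
Step 2: 110 μL + 1700 μL = 1810 μL total → factor 1810/110 = 16.455
Step 3: 320 μL + 2500 μL = 2820 μL total → factor 2820/320 = 8.8125
Step 4: unknown factor x
Step 5: 130 μL brought to 4.4 mL → factor 4400/130 = 33.846
Product of known-step factors = 45551
Overall factor = 5.00 mg/mL / (0.810 ng/mL) = 6.1728 × 10^6
x = 6.1728 × 10^6 / 45551 = 136

136-fold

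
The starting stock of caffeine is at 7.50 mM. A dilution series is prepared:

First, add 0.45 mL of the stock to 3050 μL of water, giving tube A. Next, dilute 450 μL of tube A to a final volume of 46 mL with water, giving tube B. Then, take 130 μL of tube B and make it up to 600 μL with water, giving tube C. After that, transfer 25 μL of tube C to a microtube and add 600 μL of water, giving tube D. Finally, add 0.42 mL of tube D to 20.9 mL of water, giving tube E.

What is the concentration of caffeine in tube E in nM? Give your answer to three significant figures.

1.61 nM

Step 1: 0.45 mL + 3050 μL = 3.5 mL total → factor 3.5/0.45 = 7.7778
Step 2: 450 μL brought to 46 mL → factor 46000/450 = 102.22
Step 3: 130 μL brought to 600 μL → factor 600/130 = 4.6154
Step 4: 25 μL + 600 μL = 625 μL total → factor 625/25 = 25
Step 5: 0.42 mL + 20.9 mL = 21.32 mL total → factor 21.32/0.42 = 50.762
Overall dilution factor = 7.7778 × 102.22 × 4.6154 × 25 × 50.762 = 4.6568 × 10^6
Final = 7.50 mM / 4.6568 × 10^6 = 1.611 × 10^-6 mM = 1.61 nM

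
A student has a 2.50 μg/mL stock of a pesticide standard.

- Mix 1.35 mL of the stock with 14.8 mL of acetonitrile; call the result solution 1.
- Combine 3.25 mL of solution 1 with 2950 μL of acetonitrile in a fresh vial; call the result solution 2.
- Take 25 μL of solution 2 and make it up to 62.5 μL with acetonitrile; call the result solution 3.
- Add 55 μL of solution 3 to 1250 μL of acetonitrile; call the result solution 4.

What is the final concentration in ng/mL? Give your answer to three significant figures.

1.85 ng/mL

Step 1: 1.35 mL + 14.8 mL = 16.15 mL total → factor 16.15/1.35 = 11.963
Step 2: 3.25 mL + 2950 μL = 6.2 mL total → factor 6.2/3.25 = 1.9077
Step 3: 25 μL brought to 62.5 μL → factor 62.5/25 = 2.5
Step 4: 55 μL + 1250 μL = 1305 μL total → factor 1305/55 = 23.727
Overall dilution factor = 11.963 × 1.9077 × 2.5 × 23.727 = 1353.7
Final = 2.50 μg/mL / 1353.7 = 0.001847 μg/mL = 1.85 ng/mL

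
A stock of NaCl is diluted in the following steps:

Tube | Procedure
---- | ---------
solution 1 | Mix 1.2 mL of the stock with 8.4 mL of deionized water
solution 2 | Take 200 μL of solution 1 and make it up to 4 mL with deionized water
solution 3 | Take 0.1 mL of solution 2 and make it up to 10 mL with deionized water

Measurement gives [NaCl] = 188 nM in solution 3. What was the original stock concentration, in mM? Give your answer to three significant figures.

3.01 mM

Step 1: 1.2 mL + 8.4 mL = 9.6 mL total → factor 9.6/1.2 = 8
Step 2: 200 μL brought to 4 mL → factor 4000/200 = 20
Step 3: 0.1 mL brought to 10 mL → factor 10/0.1 = 100
Overall dilution factor = 8 × 20 × 100 = 16000
Stock = 188 nM × 16000 = 3.008 × 10^6 nM = 3.01 mM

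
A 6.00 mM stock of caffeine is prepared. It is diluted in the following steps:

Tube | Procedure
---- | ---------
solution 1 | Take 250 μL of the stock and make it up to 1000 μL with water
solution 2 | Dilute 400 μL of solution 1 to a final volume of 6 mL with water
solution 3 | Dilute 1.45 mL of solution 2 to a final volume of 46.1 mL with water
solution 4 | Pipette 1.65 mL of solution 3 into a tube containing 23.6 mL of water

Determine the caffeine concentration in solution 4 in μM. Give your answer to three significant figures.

Step 1: 250 μL brought to 1000 μL → factor 1000/250 = 4
Step 2: 400 μL brought to 6 mL → factor 6000/400 = 15
Step 3: 1.45 mL brought to 46.1 mL → factor 46.1/1.45 = 31.793
Step 4: 1.65 mL + 23.6 mL = 25.25 mL total → factor 25.25/1.65 = 15.303
Overall dilution factor = 4 × 15 × 31.793 × 15.303 = 29192
Final = 6.00 mM / 29192 = 0.0002055 mM = 0.206 μM

0.206 μM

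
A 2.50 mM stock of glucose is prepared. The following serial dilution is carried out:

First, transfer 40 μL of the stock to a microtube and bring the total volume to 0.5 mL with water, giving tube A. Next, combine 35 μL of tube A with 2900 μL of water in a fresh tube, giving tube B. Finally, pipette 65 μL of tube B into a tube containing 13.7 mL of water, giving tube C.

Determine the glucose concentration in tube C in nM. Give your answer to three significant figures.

11.3 nM

Step 1: 40 μL brought to 0.5 mL → factor 500/40 = 12.5
Step 2: 35 μL + 2900 μL = 2935 μL total → factor 2935/35 = 83.857
Step 3: 65 μL + 13.7 mL = 13765 μL total → factor 13765/65 = 211.77
Overall dilution factor = 12.5 × 83.857 × 211.77 = 2.2198 × 10^5
Final = 2.50 mM / 2.2198 × 10^5 = 1.126 × 10^-5 mM = 11.3 nM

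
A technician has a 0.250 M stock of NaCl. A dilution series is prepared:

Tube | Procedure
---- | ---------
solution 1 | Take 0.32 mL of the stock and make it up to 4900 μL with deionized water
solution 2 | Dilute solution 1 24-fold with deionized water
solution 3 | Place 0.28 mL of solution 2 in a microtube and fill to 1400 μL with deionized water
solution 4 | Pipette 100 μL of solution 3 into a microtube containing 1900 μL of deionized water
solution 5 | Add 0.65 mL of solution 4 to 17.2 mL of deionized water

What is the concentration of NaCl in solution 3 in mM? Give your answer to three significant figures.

0.136 mM

Step 1: 0.32 mL brought to 4900 μL → factor 4.9/0.32 = 15.312
Step 2: 24-fold → factor 24
Step 3: 0.28 mL brought to 1400 μL → factor 1.4/0.28 = 5
Dilution factor through solution 3 = 15.312 × 24 × 5 = 1837.5
[solution 3] = 0.250 M / 1837.5 = 0.0001361 M = 0.136 mM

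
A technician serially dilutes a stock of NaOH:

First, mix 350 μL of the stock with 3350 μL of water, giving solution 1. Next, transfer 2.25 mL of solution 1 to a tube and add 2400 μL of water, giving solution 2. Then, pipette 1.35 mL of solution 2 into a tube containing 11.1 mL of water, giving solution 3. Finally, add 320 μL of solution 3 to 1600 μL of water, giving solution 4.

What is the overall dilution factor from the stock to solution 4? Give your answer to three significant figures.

Step 1: 350 μL + 3350 μL = 3700 μL total → factor 3700/350 = 10.571
Step 2: 2.25 mL + 2400 μL = 4.65 mL total → factor 4.65/2.25 = 2.0667
Step 3: 1.35 mL + 11.1 mL = 12.45 mL total → factor 12.45/1.35 = 9.2222
Step 4: 320 μL + 1600 μL = 1920 μL total → factor 1920/320 = 6
Overall dilution factor = 10.571 × 2.0667 × 9.2222 × 6 = 1208.9

1.21 × 10^3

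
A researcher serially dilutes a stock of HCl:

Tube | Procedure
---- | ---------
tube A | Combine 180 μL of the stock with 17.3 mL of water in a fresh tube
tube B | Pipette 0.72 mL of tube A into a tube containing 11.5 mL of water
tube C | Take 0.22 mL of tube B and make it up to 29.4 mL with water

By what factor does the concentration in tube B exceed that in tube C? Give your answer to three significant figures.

Step 1: 180 μL + 17.3 mL = 17480 μL total → factor 17480/180 = 97.111
Step 2: 0.72 mL + 11.5 mL = 12.22 mL total → factor 12.22/0.72 = 16.972
Step 3: 0.22 mL brought to 29.4 mL → factor 29.4/0.22 = 133.64
Dilution factor to tube B = 1648.2; to tube C = 2.2026 × 10^5
[tube B]/[tube C] = (factor to tube C)/(factor to tube B) = 2.2026 × 10^5/1648.2 = 134

134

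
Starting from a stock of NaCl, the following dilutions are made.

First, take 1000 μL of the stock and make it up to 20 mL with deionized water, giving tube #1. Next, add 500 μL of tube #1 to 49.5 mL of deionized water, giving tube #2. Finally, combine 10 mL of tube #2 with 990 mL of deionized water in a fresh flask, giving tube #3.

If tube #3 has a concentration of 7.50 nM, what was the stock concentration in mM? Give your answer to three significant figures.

Step 1: 1000 μL brought to 20 mL → factor 20000/1000 = 20
Step 2: 500 μL + 49.5 mL = 50000 μL total → factor 50000/500 = 100
Step 3: 10 mL + 990 mL = 1000 mL total → factor 1000/10 = 100
Overall dilution factor = 20 × 100 × 100 = 2 × 10^5
Stock = 7.50 nM × 2 × 10^5 = 1.500 × 10^6 nM = 1.50 mM

1.50 mM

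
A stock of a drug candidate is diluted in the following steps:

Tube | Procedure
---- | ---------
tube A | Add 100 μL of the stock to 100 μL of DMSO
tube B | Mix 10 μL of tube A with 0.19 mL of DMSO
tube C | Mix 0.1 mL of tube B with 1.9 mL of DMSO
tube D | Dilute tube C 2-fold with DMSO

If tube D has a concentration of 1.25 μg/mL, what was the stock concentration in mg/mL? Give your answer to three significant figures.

Step 1: 100 μL + 100 μL = 200 μL total → factor 200/100 = 2
Step 2: 10 μL + 0.19 mL = 200 μL total → factor 200/10 = 20
Step 3: 0.1 mL + 1.9 mL = 2 mL total → factor 2/0.1 = 20
Step 4: 2-fold → factor 2
Overall dilution factor = 2 × 20 × 20 × 2 = 1600
Stock = 1.25 μg/mL × 1600 = 2000 μg/mL = 2.00 mg/mL

2.00 mg/mL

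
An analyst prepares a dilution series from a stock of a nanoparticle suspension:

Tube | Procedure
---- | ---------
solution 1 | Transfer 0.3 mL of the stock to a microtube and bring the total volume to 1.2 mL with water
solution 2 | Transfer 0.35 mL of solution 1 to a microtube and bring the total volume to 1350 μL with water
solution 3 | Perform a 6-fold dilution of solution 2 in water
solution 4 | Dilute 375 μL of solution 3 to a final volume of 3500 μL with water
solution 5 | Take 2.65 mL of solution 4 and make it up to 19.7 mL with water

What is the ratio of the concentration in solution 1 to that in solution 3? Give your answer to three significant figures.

Step 1: 0.3 mL brought to 1.2 mL → factor 1.2/0.3 = 4
Step 2: 0.35 mL brought to 1350 μL → factor 1.35/0.35 = 3.8571
Step 3: 6-fold → factor 6
Dilution factor to solution 1 = 4; to solution 3 = 92.571
[solution 1]/[solution 3] = (factor to solution 3)/(factor to solution 1) = 92.571/4 = 23.1

23.1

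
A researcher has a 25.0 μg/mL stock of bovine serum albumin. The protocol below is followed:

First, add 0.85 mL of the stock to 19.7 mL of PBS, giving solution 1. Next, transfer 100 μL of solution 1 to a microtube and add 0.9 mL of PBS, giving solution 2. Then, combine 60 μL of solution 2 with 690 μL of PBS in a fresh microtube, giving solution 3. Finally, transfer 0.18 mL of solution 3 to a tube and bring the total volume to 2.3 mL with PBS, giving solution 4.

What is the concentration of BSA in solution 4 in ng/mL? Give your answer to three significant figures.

0.647 ng/mL

Step 1: 0.85 mL + 19.7 mL = 20.55 mL total → factor 20.55/0.85 = 24.176
Step 2: 100 μL + 0.9 mL = 1000 μL total → factor 1000/100 = 10
Step 3: 60 μL + 690 μL = 750 μL total → factor 750/60 = 12.5
Step 4: 0.18 mL brought to 2.3 mL → factor 2.3/0.18 = 12.778
Overall dilution factor = 24.176 × 10 × 12.5 × 12.778 = 38615
Final = 25.0 μg/mL / 38615 = 0.0006474 μg/mL = 0.647 ng/mL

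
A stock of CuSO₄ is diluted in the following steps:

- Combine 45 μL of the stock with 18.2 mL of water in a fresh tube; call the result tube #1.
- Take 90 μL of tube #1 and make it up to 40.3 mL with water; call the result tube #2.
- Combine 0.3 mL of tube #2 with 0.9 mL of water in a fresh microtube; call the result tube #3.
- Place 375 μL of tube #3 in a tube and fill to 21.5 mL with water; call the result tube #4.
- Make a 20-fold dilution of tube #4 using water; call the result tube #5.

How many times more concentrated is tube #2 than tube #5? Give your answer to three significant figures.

4.59 × 10^3

Step 1: 45 μL + 18.2 mL = 18245 μL total → factor 18245/45 = 405.44
Step 2: 90 μL brought to 40.3 mL → factor 40300/90 = 447.78
Step 3: 0.3 mL + 0.9 mL = 1.2 mL total → factor 1.2/0.3 = 4
Step 4: 375 μL brought to 21.5 mL → factor 21500/375 = 57.333
Step 5: 20-fold → factor 20
Dilution factor to tube #2 = 1.8155 × 10^5; to tube #5 = 8.327 × 10^8
[tube #2]/[tube #5] = (factor to tube #5)/(factor to tube #2) = 8.327 × 10^8/1.8155 × 10^5 = 4.59 × 10^3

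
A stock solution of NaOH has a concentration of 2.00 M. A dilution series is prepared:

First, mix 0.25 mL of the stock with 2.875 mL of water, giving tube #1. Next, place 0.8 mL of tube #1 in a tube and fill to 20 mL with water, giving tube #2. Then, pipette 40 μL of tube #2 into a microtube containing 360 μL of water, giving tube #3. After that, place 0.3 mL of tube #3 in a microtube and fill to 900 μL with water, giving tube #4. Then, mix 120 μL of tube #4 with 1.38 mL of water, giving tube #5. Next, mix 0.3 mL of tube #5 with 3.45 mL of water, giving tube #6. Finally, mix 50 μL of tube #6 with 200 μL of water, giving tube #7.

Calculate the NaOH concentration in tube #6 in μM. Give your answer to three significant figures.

Step 1: 0.25 mL + 2.875 mL = 3.125 mL total → factor 3.125/0.25 = 12.5
Step 2: 0.8 mL brought to 20 mL → factor 20/0.8 = 25
Step 3: 40 μL + 360 μL = 400 μL total → factor 400/40 = 10
Step 4: 0.3 mL brought to 900 μL → factor 0.9/0.3 = 3
Step 5: 120 μL + 1.38 mL = 1500 μL total → factor 1500/120 = 12.5
Step 6: 0.3 mL + 3.45 mL = 3.75 mL total → factor 3.75/0.3 = 12.5
Dilution factor through tube #6 = 12.5 × 25 × 10 × 3 × 12.5 × 12.5 = 1.4648 × 10^6
[tube #6] = 2.00 M / 1.4648 × 10^6 = 1.365 × 10^-6 M = 1.37 μM

1.37 μM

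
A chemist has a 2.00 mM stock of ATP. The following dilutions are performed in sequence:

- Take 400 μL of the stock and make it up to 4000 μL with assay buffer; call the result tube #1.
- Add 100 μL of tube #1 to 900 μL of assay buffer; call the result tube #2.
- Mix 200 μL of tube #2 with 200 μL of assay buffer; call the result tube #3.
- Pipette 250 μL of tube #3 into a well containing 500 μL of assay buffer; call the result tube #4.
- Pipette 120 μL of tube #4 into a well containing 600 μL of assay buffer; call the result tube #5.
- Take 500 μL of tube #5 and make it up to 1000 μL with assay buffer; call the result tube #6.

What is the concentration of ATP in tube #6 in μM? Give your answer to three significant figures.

0.278 μM

Step 1: 400 μL brought to 4000 μL → factor 4000/400 = 10
Step 2: 100 μL + 900 μL = 1000 μL total → factor 1000/100 = 10
Step 3: 200 μL + 200 μL = 400 μL total → factor 400/200 = 2
Step 4: 250 μL + 500 μL = 750 μL total → factor 750/250 = 3
Step 5: 120 μL + 600 μL = 720 μL total → factor 720/120 = 6
Step 6: 500 μL brought to 1000 μL → factor 1000/500 = 2
Overall dilution factor = 10 × 10 × 2 × 3 × 6 × 2 = 7200
Final = 2.00 mM / 7200 = 0.0002778 mM = 0.278 μM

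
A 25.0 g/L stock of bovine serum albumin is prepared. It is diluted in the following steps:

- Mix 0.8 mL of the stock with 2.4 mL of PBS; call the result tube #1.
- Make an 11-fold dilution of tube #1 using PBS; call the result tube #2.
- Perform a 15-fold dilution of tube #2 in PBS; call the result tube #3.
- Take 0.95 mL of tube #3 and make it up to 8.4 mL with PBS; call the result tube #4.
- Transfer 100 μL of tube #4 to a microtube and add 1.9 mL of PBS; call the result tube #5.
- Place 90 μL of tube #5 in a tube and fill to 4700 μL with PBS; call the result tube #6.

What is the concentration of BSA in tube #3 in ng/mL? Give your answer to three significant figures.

3.79 × 10^4 ng/mL

Step 1: 0.8 mL + 2.4 mL = 3.2 mL total → factor 3.2/0.8 = 4
Step 2: 11-fold → factor 11
Step 3: 15-fold → factor 15
Dilution factor through tube #3 = 4 × 11 × 15 = 660
[tube #3] = 25.0 g/L / 660 = 0.03788 g/L = 3.79 × 10^4 ng/mL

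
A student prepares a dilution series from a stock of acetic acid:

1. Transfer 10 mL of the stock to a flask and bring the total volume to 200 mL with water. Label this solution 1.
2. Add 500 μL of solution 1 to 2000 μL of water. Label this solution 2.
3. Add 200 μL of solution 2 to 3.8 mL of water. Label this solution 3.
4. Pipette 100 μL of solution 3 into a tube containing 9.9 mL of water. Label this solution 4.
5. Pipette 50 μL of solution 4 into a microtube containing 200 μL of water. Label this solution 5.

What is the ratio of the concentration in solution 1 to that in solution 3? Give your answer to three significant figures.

Step 1: 10 mL brought to 200 mL → factor 200/10 = 20
Step 2: 500 μL + 2000 μL = 2500 μL total → factor 2500/500 = 5
Step 3: 200 μL + 3.8 mL = 4000 μL total → factor 4000/200 = 20
Dilution factor to solution 1 = 20; to solution 3 = 2000
[solution 1]/[solution 3] = (factor to solution 3)/(factor to solution 1) = 2000/20 = 100

100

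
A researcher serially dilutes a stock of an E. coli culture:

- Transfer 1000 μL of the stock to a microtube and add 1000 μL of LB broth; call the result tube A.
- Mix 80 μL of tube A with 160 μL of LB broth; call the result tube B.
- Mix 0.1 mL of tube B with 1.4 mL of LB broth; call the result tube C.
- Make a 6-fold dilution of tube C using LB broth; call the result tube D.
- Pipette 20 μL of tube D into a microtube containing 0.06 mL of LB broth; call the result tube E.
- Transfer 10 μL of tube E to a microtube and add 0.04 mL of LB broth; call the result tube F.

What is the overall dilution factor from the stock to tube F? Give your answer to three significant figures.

1.08 × 10^4

Step 1: 1000 μL + 1000 μL = 2000 μL total → factor 2000/1000 = 2
Step 2: 80 μL + 160 μL = 240 μL total → factor 240/80 = 3
Step 3: 0.1 mL + 1.4 mL = 1.5 mL total → factor 1.5/0.1 = 15
Step 4: 6-fold → factor 6
Step 5: 20 μL + 0.06 mL = 80 μL total → factor 80/20 = 4
Step 6: 10 μL + 0.04 mL = 50 μL total → factor 50/10 = 5
Overall dilution factor = 2 × 3 × 15 × 6 × 4 × 5 = 10800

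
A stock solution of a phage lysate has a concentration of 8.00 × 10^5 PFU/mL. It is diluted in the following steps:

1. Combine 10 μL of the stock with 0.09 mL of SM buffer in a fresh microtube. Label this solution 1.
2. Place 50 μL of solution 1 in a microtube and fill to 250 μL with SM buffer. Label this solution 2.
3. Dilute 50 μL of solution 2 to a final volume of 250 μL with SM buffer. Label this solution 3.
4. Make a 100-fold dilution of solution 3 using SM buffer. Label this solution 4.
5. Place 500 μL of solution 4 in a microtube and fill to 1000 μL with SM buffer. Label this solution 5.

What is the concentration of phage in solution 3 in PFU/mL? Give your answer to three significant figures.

Step 1: 10 μL + 0.09 mL = 100 μL total → factor 100/10 = 10
Step 2: 50 μL brought to 250 μL → factor 250/50 = 5
Step 3: 50 μL brought to 250 μL → factor 250/50 = 5
Dilution factor through solution 3 = 10 × 5 × 5 = 250
[solution 3] = 8.00 × 10^5 PFU/mL / 250 = 3.20 × 10^3 PFU/mL

3.20 × 10^3 PFU/mL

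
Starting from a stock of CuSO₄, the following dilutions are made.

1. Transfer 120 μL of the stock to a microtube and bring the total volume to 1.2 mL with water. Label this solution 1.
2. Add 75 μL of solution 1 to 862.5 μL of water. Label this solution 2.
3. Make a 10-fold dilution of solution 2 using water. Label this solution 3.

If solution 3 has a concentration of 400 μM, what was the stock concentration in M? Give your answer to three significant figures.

0.500 M

Step 1: 120 μL brought to 1.2 mL → factor 1200/120 = 10
Step 2: 75 μL + 862.5 μL = 937.5 μL total → factor 937.5/75 = 12.5
Step 3: 10-fold → factor 10
Overall dilution factor = 10 × 12.5 × 10 = 1250
Stock = 400 μM × 1250 = 5.000 × 10^5 μM = 0.500 M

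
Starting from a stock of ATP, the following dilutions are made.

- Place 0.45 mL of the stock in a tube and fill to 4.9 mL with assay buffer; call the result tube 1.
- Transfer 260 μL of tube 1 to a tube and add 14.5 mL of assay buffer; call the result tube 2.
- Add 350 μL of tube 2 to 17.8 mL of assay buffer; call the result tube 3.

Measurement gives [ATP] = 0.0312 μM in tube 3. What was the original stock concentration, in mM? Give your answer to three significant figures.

Step 1: 0.45 mL brought to 4.9 mL → factor 4.9/0.45 = 10.889
Step 2: 260 μL + 14.5 mL = 14760 μL total → factor 14760/260 = 56.769
Step 3: 350 μL + 17.8 mL = 18150 μL total → factor 18150/350 = 51.857
Overall dilution factor = 10.889 × 56.769 × 51.857 = 32056
Stock = 0.0312 μM × 32056 = 1000 μM = 1.00 mM

1.00 mM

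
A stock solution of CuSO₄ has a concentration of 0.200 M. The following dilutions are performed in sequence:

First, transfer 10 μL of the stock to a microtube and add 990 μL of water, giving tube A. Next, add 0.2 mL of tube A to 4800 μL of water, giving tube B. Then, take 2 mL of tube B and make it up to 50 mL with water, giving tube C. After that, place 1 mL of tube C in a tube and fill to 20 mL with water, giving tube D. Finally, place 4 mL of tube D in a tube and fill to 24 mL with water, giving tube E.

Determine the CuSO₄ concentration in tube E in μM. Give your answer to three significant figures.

0.0267 μM

Step 1: 10 μL + 990 μL = 1000 μL total → factor 1000/10 = 100
Step 2: 0.2 mL + 4800 μL = 5 mL total → factor 5/0.2 = 25
Step 3: 2 mL brought to 50 mL → factor 50/2 = 25
Step 4: 1 mL brought to 20 mL → factor 20/1 = 20
Step 5: 4 mL brought to 24 mL → factor 24/4 = 6
Overall dilution factor = 100 × 25 × 25 × 20 × 6 = 7.5 × 10^6
Final = 0.200 M / 7.5 × 10^6 = 2.667 × 10^-8 M = 0.0267 μM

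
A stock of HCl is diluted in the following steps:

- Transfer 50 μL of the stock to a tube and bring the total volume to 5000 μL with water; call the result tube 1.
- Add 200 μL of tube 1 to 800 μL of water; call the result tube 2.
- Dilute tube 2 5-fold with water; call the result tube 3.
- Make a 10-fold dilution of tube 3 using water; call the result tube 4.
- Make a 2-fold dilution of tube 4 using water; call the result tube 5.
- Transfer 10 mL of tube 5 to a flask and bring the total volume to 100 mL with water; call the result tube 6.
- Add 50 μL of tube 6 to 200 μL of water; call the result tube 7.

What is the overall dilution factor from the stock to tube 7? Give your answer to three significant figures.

Step 1: 50 μL brought to 5000 μL → factor 5000/50 = 100
Step 2: 200 μL + 800 μL = 1000 μL total → factor 1000/200 = 5
Step 3: 5-fold → factor 5
Step 4: 10-fold → factor 10
Step 5: 2-fold → factor 2
Step 6: 10 mL brought to 100 mL → factor 100/10 = 10
Step 7: 50 μL + 200 μL = 250 μL total → factor 250/50 = 5
Overall dilution factor = 100 × 5 × 5 × 10 × 2 × 10 × 5 = 2.5 × 10^6

2.50 × 10^6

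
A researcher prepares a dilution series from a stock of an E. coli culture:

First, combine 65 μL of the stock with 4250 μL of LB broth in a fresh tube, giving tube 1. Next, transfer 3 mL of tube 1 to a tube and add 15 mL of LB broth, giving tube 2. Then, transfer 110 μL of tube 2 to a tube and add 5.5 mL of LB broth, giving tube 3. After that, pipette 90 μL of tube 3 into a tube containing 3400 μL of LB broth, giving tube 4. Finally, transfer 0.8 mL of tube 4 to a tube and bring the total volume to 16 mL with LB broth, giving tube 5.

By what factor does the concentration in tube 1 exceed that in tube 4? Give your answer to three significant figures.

Step 1: 65 μL + 4250 μL = 4315 μL total → factor 4315/65 = 66.385
Step 2: 3 mL + 15 mL = 18 mL total → factor 18/3 = 6
Step 3: 110 μL + 5.5 mL = 5610 μL total → factor 5610/110 = 51
Step 4: 90 μL + 3400 μL = 3490 μL total → factor 3490/90 = 38.778
Dilution factor to tube 1 = 66.385; to tube 4 = 7.8772 × 10^5
[tube 1]/[tube 4] = (factor to tube 4)/(factor to tube 1) = 7.8772 × 10^5/66.385 = 1.19 × 10^4

1.19 × 10^4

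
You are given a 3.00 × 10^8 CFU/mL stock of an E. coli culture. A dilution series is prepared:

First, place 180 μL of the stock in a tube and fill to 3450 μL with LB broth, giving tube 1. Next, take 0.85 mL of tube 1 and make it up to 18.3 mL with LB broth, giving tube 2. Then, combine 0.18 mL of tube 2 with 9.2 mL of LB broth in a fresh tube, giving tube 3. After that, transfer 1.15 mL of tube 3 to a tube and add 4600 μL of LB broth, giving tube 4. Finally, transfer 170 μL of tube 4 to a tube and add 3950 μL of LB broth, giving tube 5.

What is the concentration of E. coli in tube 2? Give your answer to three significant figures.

7.27 × 10^5 CFU/mL

Step 1: 180 μL brought to 3450 μL → factor 3450/180 = 19.167
Step 2: 0.85 mL brought to 18.3 mL → factor 18.3/0.85 = 21.529
Dilution factor through tube 2 = 19.167 × 21.529 = 412.65
[tube 2] = 3.00 × 10^8 CFU/mL / 412.65 = 7.27 × 10^5 CFU/mL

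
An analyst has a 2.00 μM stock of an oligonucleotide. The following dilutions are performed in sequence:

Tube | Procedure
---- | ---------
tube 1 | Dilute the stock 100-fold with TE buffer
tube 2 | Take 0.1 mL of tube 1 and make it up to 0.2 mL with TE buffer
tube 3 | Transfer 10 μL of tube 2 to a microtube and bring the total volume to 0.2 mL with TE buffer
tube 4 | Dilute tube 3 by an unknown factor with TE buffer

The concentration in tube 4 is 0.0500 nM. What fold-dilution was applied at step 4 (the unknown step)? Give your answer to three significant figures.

10.0-fold

Step 1: 100-fold → factor 100
Step 2: 0.1 mL brought to 0.2 mL → factor 0.2/0.1 = 2
Step 3: 10 μL brought to 0.2 mL → factor 200/10 = 20
Step 4: unknown factor x
Product of known-step factors = 4000
Overall factor = 2.00 μM / (0.0500 nM) = 40000
x = 40000 / 4000 = 10.0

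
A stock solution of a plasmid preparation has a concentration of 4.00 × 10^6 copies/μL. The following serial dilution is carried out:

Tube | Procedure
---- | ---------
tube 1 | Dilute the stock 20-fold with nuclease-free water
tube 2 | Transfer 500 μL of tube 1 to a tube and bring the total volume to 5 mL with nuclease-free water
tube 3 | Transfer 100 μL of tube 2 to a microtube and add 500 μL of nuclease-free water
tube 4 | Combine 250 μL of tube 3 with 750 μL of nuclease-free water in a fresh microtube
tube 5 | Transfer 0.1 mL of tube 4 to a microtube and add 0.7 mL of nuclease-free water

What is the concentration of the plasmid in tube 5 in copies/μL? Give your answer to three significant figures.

104 copies/μL

Step 1: 20-fold → factor 20
Step 2: 500 μL brought to 5 mL → factor 5000/500 = 10
Step 3: 100 μL + 500 μL = 600 μL total → factor 600/100 = 6
Step 4: 250 μL + 750 μL = 1000 μL total → factor 1000/250 = 4
Step 5: 0.1 mL + 0.7 mL = 0.8 mL total → factor 0.8/0.1 = 8
Overall dilution factor = 20 × 10 × 6 × 4 × 8 = 38400
Final = 4.00 × 10^6 copies/μL / 38400 = 104 copies/μL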